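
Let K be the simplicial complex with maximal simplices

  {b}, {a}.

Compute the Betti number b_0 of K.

b_0 = 2.

We work with the vertex ordering a < b. The simplices of K, each written with vertices in increasing order, are:

  0-simplices (2): a, b

so the chain groups are C_0 ≅ Z^2.

Now H_k = ker ∂_k / im ∂_{k+1}, so:

  H_0: rank C_0 − rank ∂_1 = 2 − 0 = 2, and there is no ∂_1, so H_0 ≅ Z^2.

Hence the Betti numbers are b_0 = 2.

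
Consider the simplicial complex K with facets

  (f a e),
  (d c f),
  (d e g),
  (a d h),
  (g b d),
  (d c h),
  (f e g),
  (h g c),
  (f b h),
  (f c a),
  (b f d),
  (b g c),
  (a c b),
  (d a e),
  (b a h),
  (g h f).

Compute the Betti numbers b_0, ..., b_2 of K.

b_0 = 1, b_1 = 2, b_2 = 1.

Order the vertices as a < b < c < d < e < f < g < h. Listing each simplex with vertices in this order, K has dimension 2 with simplices:

  0-simplices (8): a, b, c, d, e, f, g, h
  1-simplices (24): ab, ac, ad, ae, af, ah, bc, bd, bf, bg, bh, cd, cf, cg, ch, de, df, dg, dh, ef, eg, fg, fh, gh
  2-simplices (16): abc, abh, acf, ade, adh, aef, bcg, bdf, bdg, bfh, cdf, cdh, cgh, deg, efg, fgh

giving chain groups C_0 ≅ Z^8, C_1 ≅ Z^24, C_2 ≅ Z^16.

The boundary map ∂_1: C_1 → C_0 sends each edge [p,q] (with p < q) to q − p. For instance
  ∂bd = d − b.
As a 8×24 matrix over Z this has rank 7, with invariant factors (1,1,1,1,1,1,1).

∂_2: C_2 → C_1 acts by ∂[p,q,r] = [q,r] − [p,r] + [p,q]. For instance
  ∂ade = de − ae + ad,
  ∂bcg = cg − bg + bc.
The 24×16 boundary matrix has rank 15 and Smith normal form diag(1,1,1,1,1,1,1,1,1,1,1,1,1,1,1).

From H_k ≅ ker(∂_k) / im(∂_{k+1}) we obtain:

  H_0: rank C_0 − rank ∂_1 = 8 − 7 = 1, and the invariant factors of ∂_1 are all 1, so H_0 = Z.
  H_1: rank ker ∂_1 − rank ∂_2 = (24 − 7) − 15 = 2, and the invariant factors of ∂_2 are all 1, so H_1 = Z^2.
  H_2: rank ker ∂_2 − rank ∂_3 = (16 − 15) − 0 = 1, and there is no ∂_3, so H_2 = Z.

Hence the Betti numbers are b_0 = 1, b_1 = 2, b_2 = 1.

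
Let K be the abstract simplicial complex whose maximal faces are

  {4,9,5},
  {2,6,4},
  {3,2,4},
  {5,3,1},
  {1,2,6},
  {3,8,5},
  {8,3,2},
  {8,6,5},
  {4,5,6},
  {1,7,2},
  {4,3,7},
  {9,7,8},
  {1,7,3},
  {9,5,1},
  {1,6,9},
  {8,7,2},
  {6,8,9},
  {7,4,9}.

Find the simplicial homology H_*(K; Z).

H_0 = Z,  H_1 = Z ⊕ Z/2Z,  H_2 = 0.

Take the total order 1 < 2 < 3 < 4 < 5 < 6 < 7 < 8 < 9 on the vertex set. Then K (dimension 2) consists of the simplices:

  0-simplices (9): [1], [2], [3], [4], [5], [6], [7], [8], [9]
  1-simplices (27): (27 of them)
  2-simplices (18): [1,2,6], [1,2,7], [1,3,5], [1,3,7], [1,5,9], [1,6,9], [2,3,4], [2,3,8], [2,4,6], [2,7,8], [3,4,7], [3,5,8], [4,5,6], [4,5,9], [4,7,9], [5,6,8], [6,8,9], [7,8,9]

so the chain groups are C_0 ≅ Z^9, C_1 ≅ Z^27, C_2 ≅ Z^18.

∂_1: C_1 → C_0 is given by ∂[p,q] = [q] − [p]. For instance
  ∂[4,7] = [7] − [4].
The resulting 9×27 matrix has rank 8, and its Smith normal form has invariant factors (1,1,1,1,1,1,1,1).

The boundary map ∂_2: C_2 → C_1 acts by ∂[p,q,r] = [q,r] − [p,r] + [p,q]. For instance
  ∂[1,2,6] = [2,6] − [1,6] + [1,2],
  ∂[4,5,9] = [5,9] − [4,9] + [4,5].
The 27×18 boundary matrix has rank 18 and Smith normal form diag(1,1,1,1,1,1,1,1,1,1,1,1,1,1,1,1,1,2).

Now H_k = ker ∂_k / im ∂_{k+1}, so:

  H_0: rank C_0 − rank ∂_1 = 9 − 8 = 1, and the invariant factors of ∂_1 are all 1, so H_0 ≅ Z.
  H_1: rank ker ∂_1 − rank ∂_2 = (27 − 8) − 18 = 1, and ∂_2 has invariant factor 2 > 1, so H_1 ≅ Z ⊕ Z/2Z.
  H_2: rank ker ∂_2 − rank ∂_3 = (18 − 18) − 0 = 0, and there is no ∂_3, so H_2 ≅ 0.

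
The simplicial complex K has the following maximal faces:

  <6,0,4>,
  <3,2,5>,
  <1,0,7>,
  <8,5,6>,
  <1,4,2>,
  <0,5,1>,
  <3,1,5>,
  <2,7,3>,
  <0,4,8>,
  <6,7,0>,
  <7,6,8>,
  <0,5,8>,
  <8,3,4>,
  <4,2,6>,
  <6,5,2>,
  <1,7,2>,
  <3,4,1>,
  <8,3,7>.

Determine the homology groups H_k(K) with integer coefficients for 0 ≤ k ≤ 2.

We work with the vertex ordering 0 < 1 < 2 < 3 < 4 < 5 < 6 < 7 < 8. The simplices of K, each written with vertices in increasing order, are:

  0-simplices (9): [0], [1], [2], [3], [4], [5], [6], [7], [8]
  1-simplices (27): (27 of them)
  2-simplices (18): [0,1,5], [0,1,7], [0,4,6], [0,4,8], [0,5,8], [0,6,7], [1,2,4], [1,2,7], [1,3,4], [1,3,5], [2,3,5], [2,3,7], [2,4,6], [2,5,6], [3,4,8], [3,7,8], [5,6,8], [6,7,8]

so the chain groups are C_0 ≅ Z^9, C_1 ≅ Z^27, C_2 ≅ Z^18.

Boundary ∂_1: C_1 → C_0 maps an edge to its endpoints' difference, ∂[p,q] = q − p. For instance
  ∂[3,4] = [4] − [3].
The resulting 9×27 matrix has rank 8, and its Smith normal form has invariant factors (1,1,1,1,1,1,1,1).

The boundary map ∂_2: C_2 → C_1 acts by ∂[p,q,r] = [q,r] − [p,r] + [p,q]. For instance
  ∂[0,1,5] = [1,5] − [0,5] + [0,1],
  ∂[1,3,5] = [3,5] − [1,5] + [1,3].
The 27×18 boundary matrix has rank 18 and Smith normal form diag(1,1,1,1,1,1,1,1,1,1,1,1,1,1,1,1,1,2).

Now H_k = ker ∂_k / im ∂_{k+1}, so:

  H_0: rank C_0 − rank ∂_1 = 9 − 8 = 1, and the invariant factors of ∂_1 are all 1, so H_0 ≅ Z.
  H_1: rank ker ∂_1 − rank ∂_2 = (27 − 8) − 18 = 1, and ∂_2 has invariant factor 2 > 1, so H_1 ≅ Z ⊕ Z/2.
  H_2: rank ker ∂_2 − rank ∂_3 = (18 − 18) − 0 = 0, and there is no ∂_3, so H_2 ≅ 0.

(K is a triangulation of the Klein bottle.)

H_0 ≅ Z,  H_1 ≅ Z ⊕ Z/2,  H_2 = 0.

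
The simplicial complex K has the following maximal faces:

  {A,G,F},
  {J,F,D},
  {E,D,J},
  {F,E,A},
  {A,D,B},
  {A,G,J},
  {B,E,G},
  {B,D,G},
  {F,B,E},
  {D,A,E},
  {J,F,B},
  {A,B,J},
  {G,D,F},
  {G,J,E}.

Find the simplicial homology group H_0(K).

We work with the vertex ordering A < B < D < E < F < G < J. The simplices of K, each written with vertices in increasing order, are:

  0-simplices (7): A, B, D, E, F, G, J
  1-simplices (21): AB, AD, AE, AF, AG, AJ, BD, BE, BF, BG, BJ, DE, DF, DG, DJ, EF, EG, EJ, FG, FJ, GJ
  2-simplices (14): ABD, ABJ, ADE, AEF, AFG, AGJ, BDG, BEF, BEG, BFJ, DEJ, DFG, DFJ, EGJ

giving chain groups C_0 ≅ Z^7, C_1 ≅ Z^21, C_2 ≅ Z^14.

∂_1: C_1 → C_0 sends each edge [p,q] (with p < q) to q − p.
The resulting 7×21 matrix has rank 6, and its Smith normal form has invariant factors (1,1,1,1,1,1).

Boundary ∂_2: C_2 → C_1 sends each 2-simplex [p,q,r] to [q,r] − [p,r] + [p,q]. For instance
  ∂DFG = FG − DG + DF,
  ∂AFG = FG − AG + AF.
The resulting 21×14 matrix has rank 13, and its Smith normal form has invariant factors (1,1,1,1,1,1,1,1,1,1,1,1,1).

Computing H_k = (kernel of ∂_k) / (image of ∂_{k+1}):

  H_0: rank C_0 − rank ∂_1 = 7 − 6 = 1, and the invariant factors of ∂_1 are all 1, so H_0 ≅ Z.

H_0 ≅ Z.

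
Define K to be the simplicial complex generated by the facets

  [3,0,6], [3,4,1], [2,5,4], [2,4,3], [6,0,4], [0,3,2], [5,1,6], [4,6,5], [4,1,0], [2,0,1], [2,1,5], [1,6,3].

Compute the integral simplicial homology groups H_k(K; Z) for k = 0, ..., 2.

H_0 = Z,  H_1 = Z/2,  H_2 = 0.

Fix the vertex order 0 < 1 < 2 < 3 < 4 < 5 < 6 and write every simplex with vertices in increasing order. Then dim K = 2 and the simplices of K are:

  0-simplices (7): [0], [1], [2], [3], [4], [5], [6]
  1-simplices (18): [0,1], [0,2], [0,3], [0,4], [0,6], [1,2], [1,3], [1,4], [1,5], [1,6], [2,3], [2,4], [2,5], [3,4], [3,6], [4,5], [4,6], [5,6]
  2-simplices (12): [0,1,2], [0,1,4], [0,2,3], [0,3,6], [0,4,6], [1,2,5], [1,3,4], [1,3,6], [1,5,6], [2,3,4], [2,4,5], [4,5,6]

Hence C_0 ≅ Z^7, C_1 ≅ Z^18, C_2 ≅ Z^12.

∂_1: C_1 → C_0 sends each edge [p,q] (with p < q) to q − p. For instance
  ∂[1,2] = [2] − [1].
The 7×18 boundary matrix has rank 6 and Smith normal form diag(1,1,1,1,1,1).

The boundary map ∂_2: C_2 → C_1 maps a triangle to the signed sum of its edges. For instance
  ∂[0,4,6] = [4,6] − [0,6] + [0,4],
  ∂[1,3,4] = [3,4] − [1,4] + [1,3].
This gives a 18×12 integer matrix of rank 12; reducing to Smith normal form yields diagonal entries (1,1,1,1,1,1,1,1,1,1,1,2).

From H_k ≅ ker(∂_k) / im(∂_{k+1}) we obtain:

  H_0: rank C_0 − rank ∂_1 = 7 − 6 = 1, and the invariant factors of ∂_1 are all 1, so H_0 = Z.
  H_1: rank ker ∂_1 − rank ∂_2 = (18 − 6) − 12 = 0, and ∂_2 has invariant factor 2 > 1, so H_1 = Z/2.
  H_2: rank ker ∂_2 − rank ∂_3 = (12 − 12) − 0 = 0, and there is no ∂_3, so H_2 = 0.

As a check, the Euler characteristic is 7 − 18 + 12 = 1, which agrees with 1 − 0 + 0 = 1.
(K is a triangulation of the real projective plane RP^2.)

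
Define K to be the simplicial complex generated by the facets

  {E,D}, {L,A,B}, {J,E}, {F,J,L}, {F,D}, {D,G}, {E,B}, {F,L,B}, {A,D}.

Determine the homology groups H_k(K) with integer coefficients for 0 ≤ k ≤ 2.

H_0 = Z,  H_1 = Z^3,  H_2 = 0.

We work with the vertex ordering A < B < D < E < F < G < J < L. The simplices of K, each written with vertices in increasing order, are:

  0-simplices (8): A, B, D, E, F, G, J, L
  1-simplices (13): AB, AD, AL, BE, BF, BL, DE, DF, DG, EJ, FJ, FL, JL
  2-simplices (3): ABL, BFL, FJL

giving chain groups C_0 ≅ Z^8, C_1 ≅ Z^13, C_2 ≅ Z^3.

Boundary ∂_1: C_1 → C_0 maps an edge to its endpoints' difference, ∂[p,q] = q − p.
The resulting 8×13 matrix has rank 7, and its Smith normal form has invariant factors (1,1,1,1,1,1,1).

The boundary map ∂_2: C_2 → C_1 acts by ∂[p,q,r] = [q,r] − [p,r] + [p,q]. For instance
  ∂FJL = JL − FL + FJ,
  ∂ABL = BL − AL + AB.
This gives a 13×3 integer matrix of rank 3; reducing to Smith normal form yields diagonal entries (1,1,1).

Reading off H_k = ker ∂_k / im ∂_{k+1}:

  H_0: rank C_0 − rank ∂_1 = 8 − 7 = 1, and the invariant factors of ∂_1 are all 1, so H_0 ≅ Z.
  H_1: rank ker ∂_1 − rank ∂_2 = (13 − 7) − 3 = 3, and the invariant factors of ∂_2 are all 1, so H_1 ≅ Z^3.
  H_2: rank ker ∂_2 − rank ∂_3 = (3 − 3) − 0 = 0, and there is no ∂_3, so H_2 ≅ 0.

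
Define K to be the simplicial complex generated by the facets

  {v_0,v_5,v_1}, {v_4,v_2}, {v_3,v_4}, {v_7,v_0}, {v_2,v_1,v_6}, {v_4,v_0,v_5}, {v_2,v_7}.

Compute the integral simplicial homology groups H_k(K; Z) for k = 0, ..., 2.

H_0 = Z,  H_1 = Z^2,  H_2 = 0.

We work with the vertex ordering v_0 < v_1 < v_2 < v_3 < v_4 < v_5 < v_6 < v_7. The simplices of K, each written with vertices in increasing order, are:

  0-simplices (8): [v_0], [v_1], [v_2], [v_3], [v_4], [v_5], [v_6], [v_7]
  1-simplices (12): [v_0,v_1], [v_0,v_4], [v_0,v_5], [v_0,v_7], [v_1,v_2], [v_1,v_5], [v_1,v_6], [v_2,v_4], [v_2,v_6], [v_2,v_7], [v_3,v_4], [v_4,v_5]
  2-simplices (3): [v_0,v_1,v_5], [v_0,v_4,v_5], [v_1,v_2,v_6]

so the chain groups are C_0 ≅ Z^8, C_1 ≅ Z^12, C_2 ≅ Z^3.

∂_1: C_1 → C_0 is given by ∂[p,q] = [q] − [p]. For instance
  ∂[v_1,v_6] = [v_6] − [v_1].
The 8×12 boundary matrix has rank 7 and Smith normal form diag(1,1,1,1,1,1,1).

Boundary ∂_2: C_2 → C_1 maps a triangle to the signed sum of its edges. For instance
  ∂[v_0,v_1,v_5] = [v_1,v_5] − [v_0,v_5] + [v_0,v_1],
  ∂[v_0,v_4,v_5] = [v_4,v_5] − [v_0,v_5] + [v_0,v_4].
The 12×3 boundary matrix has rank 3 and Smith normal form diag(1,1,1).

Now H_k = ker ∂_k / im ∂_{k+1}, so:

  H_0: rank C_0 − rank ∂_1 = 8 − 7 = 1, and the invariant factors of ∂_1 are all 1, so H_0 = Z.
  H_1: rank ker ∂_1 − rank ∂_2 = (12 − 7) − 3 = 2, and the invariant factors of ∂_2 are all 1, so H_1 = Z^2.
  H_2: rank ker ∂_2 − rank ∂_3 = (3 − 3) − 0 = 0, and there is no ∂_3, so H_2 = 0.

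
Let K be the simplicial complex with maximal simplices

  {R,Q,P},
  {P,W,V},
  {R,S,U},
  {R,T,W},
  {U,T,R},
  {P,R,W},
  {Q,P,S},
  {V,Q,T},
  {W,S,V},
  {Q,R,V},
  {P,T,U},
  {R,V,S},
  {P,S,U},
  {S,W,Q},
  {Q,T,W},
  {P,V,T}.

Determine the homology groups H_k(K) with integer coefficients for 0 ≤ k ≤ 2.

K has 8 vertices, 24 edges, 16 triangles.
rank ∂_0 = 0, rank ∂_1 = 7 ⇒ b_0 = 8 − 0 − 7 = 1; all invariant factors of ∂_1 are 1 so no torsion. So H_0 = Z.
rank ∂_1 = 7, rank ∂_2 = 15 ⇒ b_1 = 24 − 7 − 15 = 2; all invariant factors of ∂_2 are 1 so no torsion. So H_1 = Z^2.
rank ∂_2 = 15, rank ∂_3 = 0 ⇒ b_2 = 16 − 15 − 0 = 1. So H_2 = Z.

H_0 = Z,  H_1 = Z^2,  H_2 = Z.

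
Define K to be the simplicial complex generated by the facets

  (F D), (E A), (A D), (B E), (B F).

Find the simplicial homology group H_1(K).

H_1 ≅ Z.

Fix the vertex order A < B < D < E < F and write every simplex with vertices in increasing order. Then dim K = 1 and the simplices of K are:

  0-simplices (5): A, B, D, E, F
  1-simplices (5): AD, AE, BE, BF, DF

so the chain groups are C_0 ≅ Z^5, C_1 ≅ Z^5.

The boundary map ∂_1: C_1 → C_0 maps an edge to its endpoints' difference, ∂[p,q] = q − p. For instance
  ∂AD = D − A.
As a 5×5 matrix over Z this has rank 4, with invariant factors (1,1,1,1).

Reading off H_k = ker ∂_k / im ∂_{k+1}:

  H_1: rank ker ∂_1 − rank ∂_2 = (5 − 4) − 0 = 1, and there is no ∂_2, so H_1 ≅ Z.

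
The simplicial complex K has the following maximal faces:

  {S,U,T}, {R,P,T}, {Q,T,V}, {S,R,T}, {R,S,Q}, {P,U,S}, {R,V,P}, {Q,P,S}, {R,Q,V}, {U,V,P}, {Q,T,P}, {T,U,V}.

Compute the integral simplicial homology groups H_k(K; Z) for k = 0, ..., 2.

H_0 = Z,  H_1 = Z/2,  H_2 = 0.

Order the vertices as P < Q < R < S < T < U < V. Listing each simplex with vertices in this order, K has dimension 2 with simplices:

  0-simplices (7): P, Q, R, S, T, U, V
  1-simplices (18): PQ, PR, PS, PT, PU, PV, QR, QS, QT, QV, RS, RT, RV, ST, SU, TU, TV, UV
  2-simplices (12): PQS, PQT, PRT, PRV, PSU, PUV, QRS, QRV, QTV, RST, STU, TUV

giving chain groups C_0 ≅ Z^7, C_1 ≅ Z^18, C_2 ≅ Z^12.

∂_1: C_1 → C_0 maps an edge to its endpoints' difference, ∂[p,q] = q − p.
As a 7×18 matrix over Z this has rank 6, with invariant factors (1,1,1,1,1,1).

∂_2: C_2 → C_1 acts by ∂[p,q,r] = [q,r] − [p,r] + [p,q]. For instance
  ∂PUV = UV − PV + PU,
  ∂QRS = RS − QS + QR.
This gives a 18×12 integer matrix of rank 12; reducing to Smith normal form yields diagonal entries (1,1,1,1,1,1,1,1,1,1,1,2).

Computing H_k = (kernel of ∂_k) / (image of ∂_{k+1}):

  H_0: rank C_0 − rank ∂_1 = 7 − 6 = 1, and the invariant factors of ∂_1 are all 1, so H_0 = Z.
  H_1: rank ker ∂_1 − rank ∂_2 = (18 − 6) − 12 = 0, and ∂_2 has invariant factor 2 > 1, so H_1 = Z/2.
  H_2: rank ker ∂_2 − rank ∂_3 = (12 − 12) − 0 = 0, and there is no ∂_3, so H_2 = 0.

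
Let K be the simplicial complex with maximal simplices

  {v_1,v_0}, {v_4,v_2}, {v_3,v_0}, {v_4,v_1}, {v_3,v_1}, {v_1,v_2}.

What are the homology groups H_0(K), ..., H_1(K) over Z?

Fix the vertex order v_0 < v_1 < v_2 < v_3 < v_4 and write every simplex with vertices in increasing order. Then dim K = 1 and the simplices of K are:

  0-simplices (5): [v_0], [v_1], [v_2], [v_3], [v_4]
  1-simplices (6): [v_0,v_1], [v_0,v_3], [v_1,v_2], [v_1,v_3], [v_1,v_4], [v_2,v_4]

so the chain groups are C_0 ≅ Z^5, C_1 ≅ Z^6.

∂_1: C_1 → C_0 maps an edge to its endpoints' difference, ∂[p,q] = q − p. For instance
  ∂[v_2,v_4] = [v_4] − [v_2].
The 5×6 boundary matrix has rank 4 and Smith normal form diag(1,1,1,1).

Computing H_k = (kernel of ∂_k) / (image of ∂_{k+1}):

  H_0: rank C_0 − rank ∂_1 = 5 − 4 = 1, and the invariant factors of ∂_1 are all 1, so H_0 ≅ Z.
  H_1: rank ker ∂_1 − rank ∂_2 = (6 − 4) − 0 = 2, and there is no ∂_2, so H_1 ≅ Z^2.

As a check, the Euler characteristic is 5 − 6 = -1, which agrees with 1 − 2 = -1.

H_0 = Z,  H_1 = Z^2.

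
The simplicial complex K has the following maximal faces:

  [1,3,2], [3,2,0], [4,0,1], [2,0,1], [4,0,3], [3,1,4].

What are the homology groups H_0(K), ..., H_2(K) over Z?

H_0 = Z,  H_1 = 0,  H_2 = Z.

Order the vertices as 0 < 1 < 2 < 3 < 4. Listing each simplex with vertices in this order, K has dimension 2 with simplices:

  0-simplices (5): [0], [1], [2], [3], [4]
  1-simplices (9): [0,1], [0,2], [0,3], [0,4], [1,2], [1,3], [1,4], [2,3], [3,4]
  2-simplices (6): [0,1,2], [0,1,4], [0,2,3], [0,3,4], [1,2,3], [1,3,4]

giving chain groups C_0 ≅ Z^5, C_1 ≅ Z^9, C_2 ≅ Z^6.

The boundary map ∂_1: C_1 → C_0 maps an edge to its endpoints' difference, ∂[p,q] = q − p. For instance
  ∂[3,4] = [4] − [3].
The resulting 5×9 matrix has rank 4, and its Smith normal form has invariant factors (1,1,1,1).

The boundary map ∂_2: C_2 → C_1 maps a triangle to the signed sum of its edges. For instance
  ∂[1,2,3] = [2,3] − [1,3] + [1,2],
  ∂[0,1,4] = [1,4] − [0,4] + [0,1].
The 9×6 boundary matrix has rank 5 and Smith normal form diag(1,1,1,1,1).

Now H_k = ker ∂_k / im ∂_{k+1}, so:

  H_0: rank C_0 − rank ∂_1 = 5 − 4 = 1, and the invariant factors of ∂_1 are all 1, so H_0 = Z.
  H_1: rank ker ∂_1 − rank ∂_2 = (9 − 4) − 5 = 0, and the invariant factors of ∂_2 are all 1, so H_1 = 0.
  H_2: rank ker ∂_2 − rank ∂_3 = (6 − 5) − 0 = 1, and there is no ∂_3, so H_2 = Z.

As a check, the Euler characteristic is 5 − 9 + 6 = 2, which agrees with 1 − 0 + 1 = 2.
(K is a triangulation of the 2-sphere S^2.)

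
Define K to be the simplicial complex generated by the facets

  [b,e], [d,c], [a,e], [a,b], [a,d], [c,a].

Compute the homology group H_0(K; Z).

Order the vertices as a < b < c < d < e. Listing each simplex with vertices in this order, K has dimension 1 with simplices:

  0-simplices (5): a, b, c, d, e
  1-simplices (6): ab, ac, ad, ae, be, cd

Hence C_0 ≅ Z^5, C_1 ≅ Z^6.

The boundary map ∂_1: C_1 → C_0 is given by ∂[p,q] = [q] − [p].
This gives a 5×6 integer matrix of rank 4; reducing to Smith normal form yields diagonal entries (1,1,1,1).

Now H_k = ker ∂_k / im ∂_{k+1}, so:

  H_0: rank C_0 − rank ∂_1 = 5 − 4 = 1, and the invariant factors of ∂_1 are all 1, so H_0 ≅ Z.

(K is a triangulation of a wedge of 2 circles.)

H_0 = Z.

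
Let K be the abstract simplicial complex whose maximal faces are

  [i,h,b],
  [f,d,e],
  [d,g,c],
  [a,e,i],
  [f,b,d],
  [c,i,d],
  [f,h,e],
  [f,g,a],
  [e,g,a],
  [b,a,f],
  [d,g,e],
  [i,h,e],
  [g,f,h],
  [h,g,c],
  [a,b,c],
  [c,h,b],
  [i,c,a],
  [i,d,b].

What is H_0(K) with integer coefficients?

H_0 ≅ Z.

K has 9 vertices, 27 edges, 18 triangles.
rank ∂_0 = 0, rank ∂_1 = 8 ⇒ b_0 = 9 − 0 − 8 = 1; all invariant factors of ∂_1 are 1 so no torsion. So H_0 ≅ Z.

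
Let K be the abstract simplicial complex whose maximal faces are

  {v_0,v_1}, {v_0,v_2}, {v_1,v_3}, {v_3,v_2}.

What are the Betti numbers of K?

Fix the vertex order v_0 < v_1 < v_2 < v_3 and write every simplex with vertices in increasing order. Then dim K = 1 and the simplices of K are:

  0-simplices (4): [v_0], [v_1], [v_2], [v_3]
  1-simplices (4): [v_0,v_1], [v_0,v_2], [v_1,v_3], [v_2,v_3]

giving chain groups C_0 ≅ Z^4, C_1 ≅ Z^4.

Boundary ∂_1: C_1 → C_0 sends each edge [p,q] (with p < q) to q − p. For instance
  ∂[v_2,v_3] = [v_3] − [v_2].
The resulting 4×4 matrix has rank 3, and its Smith normal form has invariant factors (1,1,1).

Computing H_k = (kernel of ∂_k) / (image of ∂_{k+1}):

  H_0: rank C_0 − rank ∂_1 = 4 − 3 = 1, and the invariant factors of ∂_1 are all 1, so H_0 ≅ Z.
  H_1: rank ker ∂_1 − rank ∂_2 = (4 − 3) − 0 = 1, and there is no ∂_2, so H_1 ≅ Z.

(K is a triangulation of the circle S^1.)

Hence the Betti numbers are b_0 = 1, b_1 = 1.

b_0 = 1, b_1 = 1.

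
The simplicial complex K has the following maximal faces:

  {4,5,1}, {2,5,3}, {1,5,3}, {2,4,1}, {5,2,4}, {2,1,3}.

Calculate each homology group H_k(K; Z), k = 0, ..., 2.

K has 5 vertices, 9 edges, 6 triangles.
rank ∂_0 = 0, rank ∂_1 = 4 ⇒ b_0 = 5 − 0 − 4 = 1; all invariant factors of ∂_1 are 1 so no torsion. So H_0 = Z.
rank ∂_1 = 4, rank ∂_2 = 5 ⇒ b_1 = 9 − 4 − 5 = 0; all invariant factors of ∂_2 are 1 so no torsion. So H_1 = 0.
rank ∂_2 = 5, rank ∂_3 = 0 ⇒ b_2 = 6 − 5 − 0 = 1. So H_2 = Z.

H_0 ≅ Z,  H_1 = 0,  H_2 ≅ Z.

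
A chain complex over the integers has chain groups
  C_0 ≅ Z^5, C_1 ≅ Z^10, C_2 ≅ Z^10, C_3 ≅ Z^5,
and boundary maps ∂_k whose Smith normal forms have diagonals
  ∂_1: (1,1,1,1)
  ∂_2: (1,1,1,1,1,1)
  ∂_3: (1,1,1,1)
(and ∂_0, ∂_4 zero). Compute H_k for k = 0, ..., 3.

H_0: b_0 = 5 − 0 − 4 = 1; torsion from ∂_1 factors > 1: none. So H_0 ≅ Z.
H_1: b_1 = 10 − 4 − 6 = 0; torsion from ∂_2 factors > 1: none. So H_1 ≅ 0.
H_2: b_2 = 10 − 6 − 4 = 0; torsion from ∂_3 factors > 1: none. So H_2 ≅ 0.
H_3: b_3 = 5 − 4 − 0 = 1; torsion from ∂_4 factors > 1: none. So H_3 ≅ Z.

H_0 ≅ Z,  H_1 = 0,  H_2 = 0,  H_3 ≅ Z.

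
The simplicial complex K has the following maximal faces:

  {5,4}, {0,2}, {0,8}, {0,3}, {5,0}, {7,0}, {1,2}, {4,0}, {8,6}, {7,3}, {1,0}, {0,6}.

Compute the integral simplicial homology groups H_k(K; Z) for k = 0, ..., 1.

Take the total order 0 < 1 < 2 < 3 < 4 < 5 < 6 < 7 < 8 on the vertex set. Then K (dimension 1) consists of the simplices:

  0-simplices (9): [0], [1], [2], [3], [4], [5], [6], [7], [8]
  1-simplices (12): [0,1], [0,2], [0,3], [0,4], [0,5], [0,6], [0,7], [0,8], [1,2], [3,7], [4,5], [6,8]

so the chain groups are C_0 ≅ Z^9, C_1 ≅ Z^12.

∂_1: C_1 → C_0 is given by ∂[p,q] = [q] − [p]. For instance
  ∂[3,7] = [7] − [3].
The 9×12 boundary matrix has rank 8 and Smith normal form diag(1,1,1,1,1,1,1,1).

Computing H_k = (kernel of ∂_k) / (image of ∂_{k+1}):

  H_0: rank C_0 − rank ∂_1 = 9 − 8 = 1, and the invariant factors of ∂_1 are all 1, so H_0 ≅ Z.
  H_1: rank ker ∂_1 − rank ∂_2 = (12 − 8) − 0 = 4, and there is no ∂_2, so H_1 ≅ Z^4.

H_0 ≅ Z,  H_1 ≅ Z^4.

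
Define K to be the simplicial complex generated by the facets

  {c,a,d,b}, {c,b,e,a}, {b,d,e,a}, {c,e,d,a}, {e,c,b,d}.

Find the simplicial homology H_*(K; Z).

H_0 = Z,  H_1 = 0,  H_2 = 0,  H_3 = Z.

We work with the vertex ordering a < b < c < d < e. The simplices of K, each written with vertices in increasing order, are:

  0-simplices (5): a, b, c, d, e
  1-simplices (10): ab, ac, ad, ae, bc, bd, be, cd, ce, de
  2-simplices (10): abc, abd, abe, acd, ace, ade, bcd, bce, bde, cde
  3-simplices (5): abcd, abce, abde, acde, bcde

so the chain groups are C_0 ≅ Z^5, C_1 ≅ Z^10, C_2 ≅ Z^10, C_3 ≅ Z^5.

The boundary map ∂_1: C_1 → C_0 is given by ∂[p,q] = [q] − [p].
This gives a 5×10 integer matrix of rank 4; reducing to Smith normal form yields diagonal entries (1,1,1,1).

∂_2: C_2 → C_1 maps a triangle to the signed sum of its edges. For instance
  ∂bce = ce − be + bc,
  ∂abd = bd − ad + ab.
The 10×10 boundary matrix has rank 6 and Smith normal form diag(1,1,1,1,1,1).

∂_3: C_3 → C_2 sends each 3-simplex σ to the alternating sum Σ_i (−1)^i (σ with its i-th vertex removed). For instance
  ∂bcde = cde − bde + bce − bcd,
  ∂abce = bce − ace + abe − abc.
The 10×5 boundary matrix has rank 4 and Smith normal form diag(1,1,1,1).

Reading off H_k = ker ∂_k / im ∂_{k+1}:

  H_0: rank C_0 − rank ∂_1 = 5 − 4 = 1, and the invariant factors of ∂_1 are all 1, so H_0 = Z.
  H_1: rank ker ∂_1 − rank ∂_2 = (10 − 4) − 6 = 0, and the invariant factors of ∂_2 are all 1, so H_1 = 0.
  H_2: rank ker ∂_2 − rank ∂_3 = (10 − 6) − 4 = 0, and the invariant factors of ∂_3 are all 1, so H_2 = 0.
  H_3: rank ker ∂_3 − rank ∂_4 = (5 − 4) − 0 = 1, and there is no ∂_4, so H_3 = Z.

(K is a triangulation of the 3-sphere S^3.)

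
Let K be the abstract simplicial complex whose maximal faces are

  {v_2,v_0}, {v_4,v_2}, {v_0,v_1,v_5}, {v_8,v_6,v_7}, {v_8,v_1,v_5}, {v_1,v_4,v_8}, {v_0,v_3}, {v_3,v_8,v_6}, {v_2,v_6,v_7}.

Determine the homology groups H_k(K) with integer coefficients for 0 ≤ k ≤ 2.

H_0 ≅ Z,  H_1 ≅ Z^3,  H_2 = 0.

Order the vertices as v_0 < v_1 < v_2 < v_3 < v_4 < v_5 < v_6 < v_7 < v_8. Listing each simplex with vertices in this order, K has dimension 2 with simplices:

  0-simplices (9): [v_0], [v_1], [v_2], [v_3], [v_4], [v_5], [v_6], [v_7], [v_8]
  1-simplices (17): (17 of them)
  2-simplices (6): [v_0,v_1,v_5], [v_1,v_4,v_8], [v_1,v_5,v_8], [v_2,v_6,v_7], [v_3,v_6,v_8], [v_6,v_7,v_8]

giving chain groups C_0 ≅ Z^9, C_1 ≅ Z^17, C_2 ≅ Z^6.

The boundary map ∂_1: C_1 → C_0 is given by ∂[p,q] = [q] − [p]. For instance
  ∂[v_3,v_6] = [v_6] − [v_3].
The resulting 9×17 matrix has rank 8, and its Smith normal form has invariant factors (1,1,1,1,1,1,1,1).

Boundary ∂_2: C_2 → C_1 maps a triangle to the signed sum of its edges. For instance
  ∂[v_3,v_6,v_8] = [v_6,v_8] − [v_3,v_8] + [v_3,v_6],
  ∂[v_0,v_1,v_5] = [v_1,v_5] − [v_0,v_5] + [v_0,v_1].
As a 17×6 matrix over Z this has rank 6, with invariant factors (1,1,1,1,1,1).

Reading off H_k = ker ∂_k / im ∂_{k+1}:

  H_0: rank C_0 − rank ∂_1 = 9 − 8 = 1, and the invariant factors of ∂_1 are all 1, so H_0 ≅ Z.
  H_1: rank ker ∂_1 − rank ∂_2 = (17 − 8) − 6 = 3, and the invariant factors of ∂_2 are all 1, so H_1 ≅ Z^3.
  H_2: rank ker ∂_2 − rank ∂_3 = (6 − 6) − 0 = 0, and there is no ∂_3, so H_2 ≅ 0.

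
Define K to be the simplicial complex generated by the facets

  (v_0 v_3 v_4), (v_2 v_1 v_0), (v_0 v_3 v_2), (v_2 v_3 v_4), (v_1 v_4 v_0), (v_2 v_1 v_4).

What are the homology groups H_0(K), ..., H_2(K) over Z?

Fix the vertex order v_0 < v_1 < v_2 < v_3 < v_4 and write every simplex with vertices in increasing order. Then dim K = 2 and the simplices of K are:

  0-simplices (5): [v_0], [v_1], [v_2], [v_3], [v_4]
  1-simplices (9): [v_0,v_1], [v_0,v_2], [v_0,v_3], [v_0,v_4], [v_1,v_2], [v_1,v_4], [v_2,v_3], [v_2,v_4], [v_3,v_4]
  2-simplices (6): [v_0,v_1,v_2], [v_0,v_1,v_4], [v_0,v_2,v_3], [v_0,v_3,v_4], [v_1,v_2,v_4], [v_2,v_3,v_4]

giving chain groups C_0 ≅ Z^5, C_1 ≅ Z^9, C_2 ≅ Z^6.

The boundary map ∂_1: C_1 → C_0 is given by ∂[p,q] = [q] − [p].
This gives a 5×9 integer matrix of rank 4; reducing to Smith normal form yields diagonal entries (1,1,1,1).

Boundary ∂_2: C_2 → C_1 sends each 2-simplex [p,q,r] to [q,r] − [p,r] + [p,q]. For instance
  ∂[v_1,v_2,v_4] = [v_2,v_4] − [v_1,v_4] + [v_1,v_2],
  ∂[v_2,v_3,v_4] = [v_3,v_4] − [v_2,v_4] + [v_2,v_3].
The 9×6 boundary matrix has rank 5 and Smith normal form diag(1,1,1,1,1).

Now H_k = ker ∂_k / im ∂_{k+1}, so:

  H_0: rank C_0 − rank ∂_1 = 5 − 4 = 1, and the invariant factors of ∂_1 are all 1, so H_0 = Z.
  H_1: rank ker ∂_1 − rank ∂_2 = (9 − 4) − 5 = 0, and the invariant factors of ∂_2 are all 1, so H_1 = 0.
  H_2: rank ker ∂_2 − rank ∂_3 = (6 − 5) − 0 = 1, and there is no ∂_3, so H_2 = Z.

H_0 = Z,  H_1 = 0,  H_2 = Z.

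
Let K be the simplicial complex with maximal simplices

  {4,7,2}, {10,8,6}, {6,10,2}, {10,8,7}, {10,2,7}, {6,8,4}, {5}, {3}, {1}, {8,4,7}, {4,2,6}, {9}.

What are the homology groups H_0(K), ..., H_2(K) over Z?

Take the total order 1 < 2 < 3 < 4 < 5 < 6 < 7 < 8 < 9 < 10 on the vertex set. Then K (dimension 2) consists of the simplices:

  0-simplices (10): [1], [2], [3], [4], [5], [6], [7], [8], [9], [10]
  1-simplices (12): [2,4], [2,6], [2,7], [2,10], [4,6], [4,7], [4,8], [6,8], [6,10], [7,8], [7,10], [8,10]
  2-simplices (8): [2,4,6], [2,4,7], [2,6,10], [2,7,10], [4,6,8], [4,7,8], [6,8,10], [7,8,10]

giving chain groups C_0 ≅ Z^10, C_1 ≅ Z^12, C_2 ≅ Z^8.

The boundary map ∂_1: C_1 → C_0 maps an edge to its endpoints' difference, ∂[p,q] = q − p. For instance
  ∂[4,6] = [6] − [4].
This gives a 10×12 integer matrix of rank 5; reducing to Smith normal form yields diagonal entries (1,1,1,1,1).

The boundary map ∂_2: C_2 → C_1 maps a triangle to the signed sum of its edges. For instance
  ∂[4,6,8] = [6,8] − [4,8] + [4,6],
  ∂[2,4,7] = [4,7] − [2,7] + [2,4].
As a 12×8 matrix over Z this has rank 7, with invariant factors (1,1,1,1,1,1,1).

Now H_k = ker ∂_k / im ∂_{k+1}, so:

  H_0: rank C_0 − rank ∂_1 = 10 − 5 = 5, and the invariant factors of ∂_1 are all 1, so H_0 = Z^5.
  H_1: rank ker ∂_1 − rank ∂_2 = (12 − 5) − 7 = 0, and the invariant factors of ∂_2 are all 1, so H_1 = 0.
  H_2: rank ker ∂_2 − rank ∂_3 = (8 − 7) − 0 = 1, and there is no ∂_3, so H_2 = Z.

(K is a triangulation of the disjoint union of a set of 4 points and the 2-sphere S^2.)

H_0 = Z^5,  H_1 = 0,  H_2 = Z.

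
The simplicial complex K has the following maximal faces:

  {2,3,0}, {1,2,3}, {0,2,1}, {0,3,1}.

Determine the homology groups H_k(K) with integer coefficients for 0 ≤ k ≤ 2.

H_0 = Z,  H_1 = 0,  H_2 = Z.

We work with the vertex ordering 0 < 1 < 2 < 3. The simplices of K, each written with vertices in increasing order, are:

  0-simplices (4): [0], [1], [2], [3]
  1-simplices (6): [0,1], [0,2], [0,3], [1,2], [1,3], [2,3]
  2-simplices (4): [0,1,2], [0,1,3], [0,2,3], [1,2,3]

giving chain groups C_0 ≅ Z^4, C_1 ≅ Z^6, C_2 ≅ Z^4.

Boundary ∂_1: C_1 → C_0 maps an edge to its endpoints' difference, ∂[p,q] = q − p. For instance
  ∂[1,3] = [3] − [1].
The 4×6 boundary matrix has rank 3 and Smith normal form diag(1,1,1).

Boundary ∂_2: C_2 → C_1 sends each 2-simplex [p,q,r] to [q,r] − [p,r] + [p,q]. For instance
  ∂[0,2,3] = [2,3] − [0,3] + [0,2],
  ∂[1,2,3] = [2,3] − [1,3] + [1,2].
The resulting 6×4 matrix has rank 3, and its Smith normal form has invariant factors (1,1,1).

Computing H_k = (kernel of ∂_k) / (image of ∂_{k+1}):

  H_0: rank C_0 − rank ∂_1 = 4 − 3 = 1, and the invariant factors of ∂_1 are all 1, so H_0 = Z.
  H_1: rank ker ∂_1 − rank ∂_2 = (6 − 3) − 3 = 0, and the invariant factors of ∂_2 are all 1, so H_1 = 0.
  H_2: rank ker ∂_2 − rank ∂_3 = (4 − 3) − 0 = 1, and there is no ∂_3, so H_2 = Z.

As a check, the Euler characteristic is 4 − 6 + 4 = 2, which agrees with 1 − 0 + 1 = 2.
(K is a triangulation of the 2-sphere S^2.)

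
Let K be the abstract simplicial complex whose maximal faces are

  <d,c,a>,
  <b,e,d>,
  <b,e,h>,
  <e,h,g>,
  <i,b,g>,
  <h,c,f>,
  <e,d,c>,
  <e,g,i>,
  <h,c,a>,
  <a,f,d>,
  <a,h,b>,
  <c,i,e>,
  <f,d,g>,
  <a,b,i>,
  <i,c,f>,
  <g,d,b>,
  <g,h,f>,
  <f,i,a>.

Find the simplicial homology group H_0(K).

H_0 ≅ Z.

Fix the vertex order a < b < c < d < e < f < g < h < i and write every simplex with vertices in increasing order. Then dim K = 2 and the simplices of K are:

  0-simplices (9): a, b, c, d, e, f, g, h, i
  1-simplices (27): ab, ac, ad, af, ah, ai, bd, be, bg, bh, bi, cd, ce, cf, ch, ci, de, df, dg, eg, eh, ei, fg, fh, fi, gh, gi
  2-simplices (18): abh, abi, acd, ach, adf, afi, bde, bdg, beh, bgi, cde, cei, cfh, cfi, dfg, egh, egi, fgh

Hence C_0 ≅ Z^9, C_1 ≅ Z^27, C_2 ≅ Z^18.

∂_1: C_1 → C_0 sends each edge [p,q] (with p < q) to q − p. For instance
  ∂df = f − d.
As a 9×27 matrix over Z this has rank 8, with invariant factors (1,1,1,1,1,1,1,1).

The boundary map ∂_2: C_2 → C_1 maps a triangle to the signed sum of its edges. For instance
  ∂bde = de − be + bd,
  ∂cei = ei − ci + ce.
The 27×18 boundary matrix has rank 18 and Smith normal form diag(1,1,1,1,1,1,1,1,1,1,1,1,1,1,1,1,1,2).

From H_k ≅ ker(∂_k) / im(∂_{k+1}) we obtain:

  H_0: rank C_0 − rank ∂_1 = 9 − 8 = 1, and the invariant factors of ∂_1 are all 1, so H_0 = Z.

(K is a triangulation of the Klein bottle.)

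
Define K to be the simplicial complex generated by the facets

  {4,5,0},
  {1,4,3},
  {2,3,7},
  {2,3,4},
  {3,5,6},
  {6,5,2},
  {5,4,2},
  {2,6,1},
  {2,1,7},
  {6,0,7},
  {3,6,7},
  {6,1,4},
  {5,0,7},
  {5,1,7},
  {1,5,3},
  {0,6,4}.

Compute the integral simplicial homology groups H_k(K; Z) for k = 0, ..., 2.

H_0 ≅ Z,  H_1 ≅ Z^2,  H_2 ≅ Z.

Take the total order 0 < 1 < 2 < 3 < 4 < 5 < 6 < 7 on the vertex set. Then K (dimension 2) consists of the simplices:

  0-simplices (8): [0], [1], [2], [3], [4], [5], [6], [7]
  1-simplices (24): (24 of them)
  2-simplices (16): [0,4,5], [0,4,6], [0,5,7], [0,6,7], [1,2,6], [1,2,7], [1,3,4], [1,3,5], [1,4,6], [1,5,7], [2,3,4], [2,3,7], [2,4,5], [2,5,6], [3,5,6], [3,6,7]

giving chain groups C_0 ≅ Z^8, C_1 ≅ Z^24, C_2 ≅ Z^16.

The boundary map ∂_1: C_1 → C_0 maps an edge to its endpoints' difference, ∂[p,q] = q − p. For instance
  ∂[3,6] = [6] − [3].
As a 8×24 matrix over Z this has rank 7, with invariant factors (1,1,1,1,1,1,1).

Boundary ∂_2: C_2 → C_1 sends each 2-simplex [p,q,r] to [q,r] − [p,r] + [p,q]. For instance
  ∂[1,3,5] = [3,5] − [1,5] + [1,3],
  ∂[0,4,6] = [4,6] − [0,6] + [0,4].
The resulting 24×16 matrix has rank 15, and its Smith normal form has invariant factors (1,1,1,1,1,1,1,1,1,1,1,1,1,1,1).

Now H_k = ker ∂_k / im ∂_{k+1}, so:

  H_0: rank C_0 − rank ∂_1 = 8 − 7 = 1, and the invariant factors of ∂_1 are all 1, so H_0 = Z.
  H_1: rank ker ∂_1 − rank ∂_2 = (24 − 7) − 15 = 2, and the invariant factors of ∂_2 are all 1, so H_1 = Z^2.
  H_2: rank ker ∂_2 − rank ∂_3 = (16 − 15) − 0 = 1, and there is no ∂_3, so H_2 = Z.

(K is a triangulation of the torus T^2.)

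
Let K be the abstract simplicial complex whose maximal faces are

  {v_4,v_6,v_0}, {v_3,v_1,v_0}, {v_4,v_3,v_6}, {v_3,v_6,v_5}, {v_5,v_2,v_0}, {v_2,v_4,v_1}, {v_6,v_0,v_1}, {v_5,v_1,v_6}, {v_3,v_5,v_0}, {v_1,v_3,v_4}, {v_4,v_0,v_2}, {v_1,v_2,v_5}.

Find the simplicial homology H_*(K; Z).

H_0 ≅ Z,  H_1 ≅ Z/2,  H_2 = 0.

Fix the vertex order v_0 < v_1 < v_2 < v_3 < v_4 < v_5 < v_6 and write every simplex with vertices in increasing order. Then dim K = 2 and the simplices of K are:

  0-simplices (7): [v_0], [v_1], [v_2], [v_3], [v_4], [v_5], [v_6]
  1-simplices (18): (18 of them)
  2-simplices (12): (12 of them)

Hence C_0 ≅ Z^7, C_1 ≅ Z^18, C_2 ≅ Z^12.

∂_1: C_1 → C_0 is given by ∂[p,q] = [q] − [p]. For instance
  ∂[v_3,v_6] = [v_6] − [v_3].
The 7×18 boundary matrix has rank 6 and Smith normal form diag(1,1,1,1,1,1).

Boundary ∂_2: C_2 → C_1 sends each 2-simplex [p,q,r] to [q,r] − [p,r] + [p,q]. For instance
  ∂[v_0,v_4,v_6] = [v_4,v_6] − [v_0,v_6] + [v_0,v_4],
  ∂[v_1,v_5,v_6] = [v_5,v_6] − [v_1,v_6] + [v_1,v_5].
As a 18×12 matrix over Z this has rank 12, with invariant factors (1,1,1,1,1,1,1,1,1,1,1,2).

Now H_k = ker ∂_k / im ∂_{k+1}, so:

  H_0: rank C_0 − rank ∂_1 = 7 − 6 = 1, and the invariant factors of ∂_1 are all 1, so H_0 ≅ Z.
  H_1: rank ker ∂_1 − rank ∂_2 = (18 − 6) − 12 = 0, and ∂_2 has invariant factor 2 > 1, so H_1 ≅ Z/2.
  H_2: rank ker ∂_2 − rank ∂_3 = (12 − 12) − 0 = 0, and there is no ∂_3, so H_2 ≅ 0.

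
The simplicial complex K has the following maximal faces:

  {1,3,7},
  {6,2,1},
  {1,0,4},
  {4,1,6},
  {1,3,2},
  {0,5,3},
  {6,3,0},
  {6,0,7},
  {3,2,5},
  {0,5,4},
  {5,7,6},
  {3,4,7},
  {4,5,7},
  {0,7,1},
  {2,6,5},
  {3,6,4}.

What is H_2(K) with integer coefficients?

H_2 ≅ Z.

Take the total order 0 < 1 < 2 < 3 < 4 < 5 < 6 < 7 on the vertex set. Then K (dimension 2) consists of the simplices:

  0-simplices (8): [0], [1], [2], [3], [4], [5], [6], [7]
  1-simplices (24): (24 of them)
  2-simplices (16): [0,1,4], [0,1,7], [0,3,5], [0,3,6], [0,4,5], [0,6,7], [1,2,3], [1,2,6], [1,3,7], [1,4,6], [2,3,5], [2,5,6], [3,4,6], [3,4,7], [4,5,7], [5,6,7]

so the chain groups are C_0 ≅ Z^8, C_1 ≅ Z^24, C_2 ≅ Z^16.

∂_1: C_1 → C_0 sends each edge [p,q] (with p < q) to q − p. For instance
  ∂[6,7] = [7] − [6].
As a 8×24 matrix over Z this has rank 7, with invariant factors (1,1,1,1,1,1,1).

Boundary ∂_2: C_2 → C_1 maps a triangle to the signed sum of its edges. For instance
  ∂[5,6,7] = [6,7] − [5,7] + [5,6],
  ∂[0,6,7] = [6,7] − [0,7] + [0,6].
As a 24×16 matrix over Z this has rank 15, with invariant factors (1,1,1,1,1,1,1,1,1,1,1,1,1,1,1).

Computing H_k = (kernel of ∂_k) / (image of ∂_{k+1}):

  H_2: rank ker ∂_2 − rank ∂_3 = (16 − 15) − 0 = 1, and there is no ∂_3, so H_2 = Z.

(K is a triangulation of the torus T^2.)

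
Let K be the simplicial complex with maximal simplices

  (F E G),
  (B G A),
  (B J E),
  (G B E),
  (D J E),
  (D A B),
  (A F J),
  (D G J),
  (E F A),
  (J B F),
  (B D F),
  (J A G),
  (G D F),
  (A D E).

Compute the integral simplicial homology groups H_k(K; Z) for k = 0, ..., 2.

K has 7 vertices, 21 edges, 14 triangles.
rank ∂_0 = 0, rank ∂_1 = 6 ⇒ b_0 = 7 − 0 − 6 = 1; all invariant factors of ∂_1 are 1 so no torsion. So H_0 = Z.
rank ∂_1 = 6, rank ∂_2 = 13 ⇒ b_1 = 21 − 6 − 13 = 2; all invariant factors of ∂_2 are 1 so no torsion. So H_1 = Z^2.
rank ∂_2 = 13, rank ∂_3 = 0 ⇒ b_2 = 14 − 13 − 0 = 1. So H_2 = Z.

H_0 ≅ Z,  H_1 ≅ Z^2,  H_2 ≅ Z.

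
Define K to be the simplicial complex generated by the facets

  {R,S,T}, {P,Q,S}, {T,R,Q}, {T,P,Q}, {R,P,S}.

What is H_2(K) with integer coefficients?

We work with the vertex ordering P < Q < R < S < T. The simplices of K, each written with vertices in increasing order, are:

  0-simplices (5): P, Q, R, S, T
  1-simplices (10): PQ, PR, PS, PT, QR, QS, QT, RS, RT, ST
  2-simplices (5): PQS, PQT, PRS, QRT, RST

Hence C_0 ≅ Z^5, C_1 ≅ Z^10, C_2 ≅ Z^5.

∂_1: C_1 → C_0 maps an edge to its endpoints' difference, ∂[p,q] = q − p. For instance
  ∂QT = T − Q.
The resulting 5×10 matrix has rank 4, and its Smith normal form has invariant factors (1,1,1,1).

Boundary ∂_2: C_2 → C_1 maps a triangle to the signed sum of its edges. For instance
  ∂QRT = RT − QT + QR,
  ∂PRS = RS − PS + PR.
As a 10×5 matrix over Z this has rank 5, with invariant factors (1,1,1,1,1).

Reading off H_k = ker ∂_k / im ∂_{k+1}:

  H_2: rank ker ∂_2 − rank ∂_3 = (5 − 5) − 0 = 0, and there is no ∂_3, so H_2 = 0.

(K is a triangulation of the Möbius band.)

H_2 ≅ 0.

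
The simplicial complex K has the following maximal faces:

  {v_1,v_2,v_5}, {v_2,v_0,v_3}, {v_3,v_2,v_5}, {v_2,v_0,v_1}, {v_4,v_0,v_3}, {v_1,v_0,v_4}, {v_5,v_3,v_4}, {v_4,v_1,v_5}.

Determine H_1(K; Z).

Order the vertices as v_0 < v_1 < v_2 < v_3 < v_4 < v_5. Listing each simplex with vertices in this order, K has dimension 2 with simplices:

  0-simplices (6): [v_0], [v_1], [v_2], [v_3], [v_4], [v_5]
  1-simplices (12): [v_0,v_1], [v_0,v_2], [v_0,v_3], [v_0,v_4], [v_1,v_2], [v_1,v_4], [v_1,v_5], [v_2,v_3], [v_2,v_5], [v_3,v_4], [v_3,v_5], [v_4,v_5]
  2-simplices (8): [v_0,v_1,v_2], [v_0,v_1,v_4], [v_0,v_2,v_3], [v_0,v_3,v_4], [v_1,v_2,v_5], [v_1,v_4,v_5], [v_2,v_3,v_5], [v_3,v_4,v_5]

giving chain groups C_0 ≅ Z^6, C_1 ≅ Z^12, C_2 ≅ Z^8.

∂_1: C_1 → C_0 sends each edge [p,q] (with p < q) to q − p.
As a 6×12 matrix over Z this has rank 5, with invariant factors (1,1,1,1,1).

∂_2: C_2 → C_1 maps a triangle to the signed sum of its edges. For instance
  ∂[v_1,v_2,v_5] = [v_2,v_5] − [v_1,v_5] + [v_1,v_2],
  ∂[v_0,v_1,v_2] = [v_1,v_2] − [v_0,v_2] + [v_0,v_1].
This gives a 12×8 integer matrix of rank 7; reducing to Smith normal form yields diagonal entries (1,1,1,1,1,1,1).

Reading off H_k = ker ∂_k / im ∂_{k+1}:

  H_1: rank ker ∂_1 − rank ∂_2 = (12 − 5) − 7 = 0, and the invariant factors of ∂_2 are all 1, so H_1 = 0.

H_1 ≅ 0.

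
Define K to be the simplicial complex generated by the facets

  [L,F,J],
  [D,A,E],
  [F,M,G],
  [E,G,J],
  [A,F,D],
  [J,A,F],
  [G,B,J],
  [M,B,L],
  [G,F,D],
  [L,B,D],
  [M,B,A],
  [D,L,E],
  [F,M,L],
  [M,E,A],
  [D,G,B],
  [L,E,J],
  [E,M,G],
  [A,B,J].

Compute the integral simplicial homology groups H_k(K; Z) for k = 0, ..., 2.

H_0 ≅ Z,  H_1 ≅ Z^2,  H_2 ≅ Z.

Fix the vertex order A < B < D < E < F < G < J < L < M and write every simplex with vertices in increasing order. Then dim K = 2 and the simplices of K are:

  0-simplices (9): A, B, D, E, F, G, J, L, M
  1-simplices (27): AB, AD, AE, AF, AJ, AM, BD, BG, BJ, BL, BM, DE, DF, DG, DL, EG, EJ, EL, EM, FG, FJ, FL, FM, GJ, GM, JL, LM
  2-simplices (18): ABJ, ABM, ADE, ADF, AEM, AFJ, BDG, BDL, BGJ, BLM, DEL, DFG, EGJ, EGM, EJL, FGM, FJL, FLM

so the chain groups are C_0 ≅ Z^9, C_1 ≅ Z^27, C_2 ≅ Z^18.

The boundary map ∂_1: C_1 → C_0 maps an edge to its endpoints' difference, ∂[p,q] = q − p. For instance
  ∂EL = L − E.
As a 9×27 matrix over Z this has rank 8, with invariant factors (1,1,1,1,1,1,1,1).

The boundary map ∂_2: C_2 → C_1 sends each 2-simplex [p,q,r] to [q,r] − [p,r] + [p,q]. For instance
  ∂FGM = GM − FM + FG,
  ∂EGM = GM − EM + EG.
As a 27×18 matrix over Z this has rank 17, with invariant factors (1,1,1,1,1,1,1,1,1,1,1,1,1,1,1,1,1).

Now H_k = ker ∂_k / im ∂_{k+1}, so:

  H_0: rank C_0 − rank ∂_1 = 9 − 8 = 1, and the invariant factors of ∂_1 are all 1, so H_0 = Z.
  H_1: rank ker ∂_1 − rank ∂_2 = (27 − 8) − 17 = 2, and the invariant factors of ∂_2 are all 1, so H_1 = Z^2.
  H_2: rank ker ∂_2 − rank ∂_3 = (18 − 17) − 0 = 1, and there is no ∂_3, so H_2 = Z.

As a check, the Euler characteristic is 9 − 27 + 18 = 0, which agrees with 1 − 2 + 1 = 0.
(K is a triangulation of the torus T^2.)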